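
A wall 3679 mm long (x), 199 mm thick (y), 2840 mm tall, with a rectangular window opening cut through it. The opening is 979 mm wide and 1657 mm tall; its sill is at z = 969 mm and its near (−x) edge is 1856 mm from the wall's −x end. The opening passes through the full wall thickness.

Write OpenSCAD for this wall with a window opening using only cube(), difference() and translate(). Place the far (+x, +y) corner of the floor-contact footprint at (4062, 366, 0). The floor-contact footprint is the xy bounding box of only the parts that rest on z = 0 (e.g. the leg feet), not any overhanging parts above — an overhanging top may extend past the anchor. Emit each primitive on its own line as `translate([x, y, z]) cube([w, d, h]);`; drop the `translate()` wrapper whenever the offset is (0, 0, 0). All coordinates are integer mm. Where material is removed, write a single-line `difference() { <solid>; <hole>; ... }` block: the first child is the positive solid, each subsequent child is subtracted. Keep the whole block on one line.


difference() { translate([383, 167, 0]) cube([3679, 199, 2840]); translate([2239, 167, 969]) cube([979, 199, 1657]); }


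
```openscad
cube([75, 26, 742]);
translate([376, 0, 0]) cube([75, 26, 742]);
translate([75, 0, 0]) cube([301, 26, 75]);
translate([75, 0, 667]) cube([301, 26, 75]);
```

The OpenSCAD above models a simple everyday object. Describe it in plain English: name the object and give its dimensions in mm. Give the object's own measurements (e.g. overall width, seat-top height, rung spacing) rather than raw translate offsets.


A rectangular picture frame lying in the x–z plane (depth along y). The opening is 301 mm wide (x) by 592 mm tall (z), surrounded by a border 75 mm wide on all four sides. The frame is 26 mm deep and is made of two full-height vertical stiles with two horizontal rails fitted between them.


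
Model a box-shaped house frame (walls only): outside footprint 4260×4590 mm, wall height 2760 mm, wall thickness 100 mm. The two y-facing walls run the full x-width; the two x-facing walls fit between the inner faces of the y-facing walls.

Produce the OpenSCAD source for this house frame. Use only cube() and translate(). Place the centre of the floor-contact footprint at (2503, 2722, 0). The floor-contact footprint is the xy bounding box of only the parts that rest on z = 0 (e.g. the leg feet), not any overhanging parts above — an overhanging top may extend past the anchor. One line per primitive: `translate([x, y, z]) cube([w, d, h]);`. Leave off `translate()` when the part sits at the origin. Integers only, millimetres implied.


translate([373, 427, 0]) cube([4260, 100, 2760]);
translate([373, 4917, 0]) cube([4260, 100, 2760]);
translate([373, 527, 0]) cube([100, 4390, 2760]);
translate([4533, 527, 0]) cube([100, 4390, 2760]);


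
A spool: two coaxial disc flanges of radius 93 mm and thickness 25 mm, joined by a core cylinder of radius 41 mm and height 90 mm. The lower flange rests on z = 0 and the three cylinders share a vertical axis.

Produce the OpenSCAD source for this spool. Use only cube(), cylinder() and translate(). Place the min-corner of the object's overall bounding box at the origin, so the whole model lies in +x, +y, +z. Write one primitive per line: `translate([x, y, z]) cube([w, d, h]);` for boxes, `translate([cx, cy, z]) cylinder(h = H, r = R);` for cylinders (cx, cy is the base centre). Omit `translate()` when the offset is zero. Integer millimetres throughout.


translate([93, 93, 0]) cylinder(h = 25, r = 93);
translate([93, 93, 25]) cylinder(h = 90, r = 41);
translate([93, 93, 115]) cylinder(h = 25, r = 93);


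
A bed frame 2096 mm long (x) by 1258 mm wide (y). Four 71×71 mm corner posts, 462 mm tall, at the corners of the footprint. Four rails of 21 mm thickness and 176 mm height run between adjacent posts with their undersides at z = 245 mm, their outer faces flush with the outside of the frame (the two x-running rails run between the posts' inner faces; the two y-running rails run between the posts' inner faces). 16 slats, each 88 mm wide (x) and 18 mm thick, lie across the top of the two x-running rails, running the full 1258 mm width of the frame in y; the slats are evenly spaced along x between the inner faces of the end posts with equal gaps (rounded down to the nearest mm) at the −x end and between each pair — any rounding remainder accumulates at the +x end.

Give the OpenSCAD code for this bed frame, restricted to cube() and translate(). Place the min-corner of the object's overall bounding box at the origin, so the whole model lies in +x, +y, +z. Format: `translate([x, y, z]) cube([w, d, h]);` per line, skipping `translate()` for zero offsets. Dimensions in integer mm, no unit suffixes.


cube([71, 71, 462]);
translate([0, 1187, 0]) cube([71, 71, 462]);
translate([2025, 0, 0]) cube([71, 71, 462]);
translate([2025, 1187, 0]) cube([71, 71, 462]);
translate([71, 0, 245]) cube([1954, 21, 176]);
translate([71, 1237, 245]) cube([1954, 21, 176]);
translate([0, 71, 245]) cube([21, 1116, 176]);
translate([2075, 71, 245]) cube([21, 1116, 176]);
translate([103, 0, 421]) cube([88, 1258, 18]);
translate([223, 0, 421]) cube([88, 1258, 18]);
translate([343, 0, 421]) cube([88, 1258, 18]);
translate([463, 0, 421]) cube([88, 1258, 18]);
translate([583, 0, 421]) cube([88, 1258, 18]);
translate([703, 0, 421]) cube([88, 1258, 18]);
translate([823, 0, 421]) cube([88, 1258, 18]);
translate([943, 0, 421]) cube([88, 1258, 18]);
translate([1063, 0, 421]) cube([88, 1258, 18]);
translate([1183, 0, 421]) cube([88, 1258, 18]);
translate([1303, 0, 421]) cube([88, 1258, 18]);
translate([1423, 0, 421]) cube([88, 1258, 18]);
translate([1543, 0, 421]) cube([88, 1258, 18]);
translate([1663, 0, 421]) cube([88, 1258, 18]);
translate([1783, 0, 421]) cube([88, 1258, 18]);
translate([1903, 0, 421]) cube([88, 1258, 18]);


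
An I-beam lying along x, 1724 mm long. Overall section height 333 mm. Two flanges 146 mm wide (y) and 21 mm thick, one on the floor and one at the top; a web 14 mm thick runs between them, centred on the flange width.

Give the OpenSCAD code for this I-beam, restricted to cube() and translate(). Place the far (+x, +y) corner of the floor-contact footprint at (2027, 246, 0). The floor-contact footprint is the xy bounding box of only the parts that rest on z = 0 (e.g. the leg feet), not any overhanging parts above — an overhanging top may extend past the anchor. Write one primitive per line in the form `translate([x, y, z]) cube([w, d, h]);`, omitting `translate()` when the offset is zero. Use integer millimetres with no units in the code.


translate([303, 100, 0]) cube([1724, 146, 21]);
translate([303, 166, 21]) cube([1724, 14, 291]);
translate([303, 100, 312]) cube([1724, 146, 21]);


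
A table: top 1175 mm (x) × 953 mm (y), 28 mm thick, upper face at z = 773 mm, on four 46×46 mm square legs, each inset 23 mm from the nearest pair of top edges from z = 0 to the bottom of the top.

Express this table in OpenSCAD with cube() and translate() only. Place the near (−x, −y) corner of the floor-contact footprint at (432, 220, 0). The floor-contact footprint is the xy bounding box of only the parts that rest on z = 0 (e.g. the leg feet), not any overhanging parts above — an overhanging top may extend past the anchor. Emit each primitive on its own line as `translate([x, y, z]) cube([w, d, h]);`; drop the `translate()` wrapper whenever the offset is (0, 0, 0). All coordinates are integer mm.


translate([409, 197, 745]) cube([1175, 953, 28]);
translate([432, 220, 0]) cube([46, 46, 745]);
translate([1515, 220, 0]) cube([46, 46, 745]);
translate([432, 1081, 0]) cube([46, 46, 745]);
translate([1515, 1081, 0]) cube([46, 46, 745]);


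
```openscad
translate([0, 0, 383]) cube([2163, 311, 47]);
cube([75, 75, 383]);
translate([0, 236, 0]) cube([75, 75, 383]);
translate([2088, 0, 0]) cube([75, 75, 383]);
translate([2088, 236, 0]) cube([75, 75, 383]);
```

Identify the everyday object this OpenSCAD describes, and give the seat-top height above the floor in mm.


A bench. The seat-top height is 430 mm.

A long slab on four corner posts — a bench. The slab sits at z = 383 with thickness 47, so the top is 383 + 47 = 430 mm.


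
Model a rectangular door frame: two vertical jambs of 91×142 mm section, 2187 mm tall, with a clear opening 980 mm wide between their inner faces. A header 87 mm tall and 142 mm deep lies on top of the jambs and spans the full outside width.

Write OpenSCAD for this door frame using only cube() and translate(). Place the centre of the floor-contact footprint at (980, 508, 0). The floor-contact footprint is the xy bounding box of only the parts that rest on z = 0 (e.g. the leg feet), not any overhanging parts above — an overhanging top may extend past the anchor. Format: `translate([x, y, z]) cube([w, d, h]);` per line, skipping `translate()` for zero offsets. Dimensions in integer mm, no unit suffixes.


translate([399, 437, 0]) cube([91, 142, 2187]);
translate([1470, 437, 0]) cube([91, 142, 2187]);
translate([399, 437, 2187]) cube([1162, 142, 87]);


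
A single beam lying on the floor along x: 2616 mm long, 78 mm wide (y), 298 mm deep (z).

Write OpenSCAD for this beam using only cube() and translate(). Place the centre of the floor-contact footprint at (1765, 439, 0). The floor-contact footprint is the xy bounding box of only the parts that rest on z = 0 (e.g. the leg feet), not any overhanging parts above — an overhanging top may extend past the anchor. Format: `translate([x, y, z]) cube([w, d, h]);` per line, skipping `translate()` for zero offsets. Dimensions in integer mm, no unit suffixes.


translate([457, 400, 0]) cube([2616, 78, 298]);


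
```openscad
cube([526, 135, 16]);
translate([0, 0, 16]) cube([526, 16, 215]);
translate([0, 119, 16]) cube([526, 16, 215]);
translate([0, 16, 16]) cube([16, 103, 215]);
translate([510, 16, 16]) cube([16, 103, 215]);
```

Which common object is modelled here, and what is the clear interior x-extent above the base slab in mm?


An open box. The internal width is 494 mm.

A 526×135 base slab with four walls standing on it — an open box. The base is 526 mm wide and the walls are 16 mm thick, so the internal width is 526 − 2 × 16 = 494 mm.


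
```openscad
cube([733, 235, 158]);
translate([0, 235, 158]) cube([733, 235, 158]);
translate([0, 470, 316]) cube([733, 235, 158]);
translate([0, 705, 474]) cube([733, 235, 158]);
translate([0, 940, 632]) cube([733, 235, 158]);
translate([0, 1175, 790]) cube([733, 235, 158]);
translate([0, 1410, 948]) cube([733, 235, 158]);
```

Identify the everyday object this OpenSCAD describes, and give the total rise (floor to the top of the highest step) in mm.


A staircase. The total rise is 1106 mm.

7 identical blocks, each offset up and back from the previous — a staircase. Each step is 158 mm tall and there are 7 of them, so the total rise is 7 × 158 = 1106 mm.


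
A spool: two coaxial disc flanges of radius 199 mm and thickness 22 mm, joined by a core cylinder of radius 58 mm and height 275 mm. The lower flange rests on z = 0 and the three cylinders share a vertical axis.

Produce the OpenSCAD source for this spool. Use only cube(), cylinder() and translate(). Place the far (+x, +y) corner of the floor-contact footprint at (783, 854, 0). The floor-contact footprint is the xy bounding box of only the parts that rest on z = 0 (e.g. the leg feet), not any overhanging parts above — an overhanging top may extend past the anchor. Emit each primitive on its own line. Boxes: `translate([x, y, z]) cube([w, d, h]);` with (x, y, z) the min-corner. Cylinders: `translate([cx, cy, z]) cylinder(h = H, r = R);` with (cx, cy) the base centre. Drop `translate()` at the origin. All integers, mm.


translate([584, 655, 0]) cylinder(h = 22, r = 199);
translate([584, 655, 22]) cylinder(h = 275, r = 58);
translate([584, 655, 297]) cylinder(h = 22, r = 199);


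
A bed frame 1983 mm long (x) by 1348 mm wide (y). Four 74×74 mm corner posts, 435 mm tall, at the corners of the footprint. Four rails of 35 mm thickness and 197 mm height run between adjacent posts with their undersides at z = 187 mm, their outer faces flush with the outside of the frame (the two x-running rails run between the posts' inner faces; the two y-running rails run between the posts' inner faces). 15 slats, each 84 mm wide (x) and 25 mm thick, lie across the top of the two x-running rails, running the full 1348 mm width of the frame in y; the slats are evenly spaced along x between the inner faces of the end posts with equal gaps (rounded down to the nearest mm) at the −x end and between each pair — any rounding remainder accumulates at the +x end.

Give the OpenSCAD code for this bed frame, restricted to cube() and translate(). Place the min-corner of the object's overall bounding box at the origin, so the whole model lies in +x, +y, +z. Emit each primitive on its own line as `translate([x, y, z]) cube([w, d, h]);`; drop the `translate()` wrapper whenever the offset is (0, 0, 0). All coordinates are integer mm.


// slat z = rail_z + rail_h = 187 + 197 = 384
// slat gap = ⌊(1835 − 15·84) / 16⌋ = 35
cube([74, 74, 435]);
translate([0, 1274, 0]) cube([74, 74, 435]);
translate([1909, 0, 0]) cube([74, 74, 435]);
translate([1909, 1274, 0]) cube([74, 74, 435]);
translate([74, 0, 187]) cube([1835, 35, 197]);
translate([74, 1313, 187]) cube([1835, 35, 197]);
translate([0, 74, 187]) cube([35, 1200, 197]);
translate([1948, 74, 187]) cube([35, 1200, 197]);
translate([109, 0, 384]) cube([84, 1348, 25]);
translate([228, 0, 384]) cube([84, 1348, 25]);
translate([347, 0, 384]) cube([84, 1348, 25]);
translate([466, 0, 384]) cube([84, 1348, 25]);
translate([585, 0, 384]) cube([84, 1348, 25]);
translate([704, 0, 384]) cube([84, 1348, 25]);
translate([823, 0, 384]) cube([84, 1348, 25]);
translate([942, 0, 384]) cube([84, 1348, 25]);
translate([1061, 0, 384]) cube([84, 1348, 25]);
translate([1180, 0, 384]) cube([84, 1348, 25]);
translate([1299, 0, 384]) cube([84, 1348, 25]);
translate([1418, 0, 384]) cube([84, 1348, 25]);
translate([1537, 0, 384]) cube([84, 1348, 25]);
translate([1656, 0, 384]) cube([84, 1348, 25]);
translate([1775, 0, 384]) cube([84, 1348, 25]);


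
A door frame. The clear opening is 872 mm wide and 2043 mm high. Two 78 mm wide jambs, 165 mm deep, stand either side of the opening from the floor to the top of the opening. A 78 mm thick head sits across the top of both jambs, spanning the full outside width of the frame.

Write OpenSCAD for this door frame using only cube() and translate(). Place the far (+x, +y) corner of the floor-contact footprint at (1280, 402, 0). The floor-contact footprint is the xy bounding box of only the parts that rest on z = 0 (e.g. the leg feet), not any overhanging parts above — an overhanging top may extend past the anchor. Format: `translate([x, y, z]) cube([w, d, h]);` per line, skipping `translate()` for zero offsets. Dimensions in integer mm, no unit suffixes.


translate([252, 237, 0]) cube([78, 165, 2043]);
translate([1202, 237, 0]) cube([78, 165, 2043]);
translate([252, 237, 2043]) cube([1028, 165, 78]);


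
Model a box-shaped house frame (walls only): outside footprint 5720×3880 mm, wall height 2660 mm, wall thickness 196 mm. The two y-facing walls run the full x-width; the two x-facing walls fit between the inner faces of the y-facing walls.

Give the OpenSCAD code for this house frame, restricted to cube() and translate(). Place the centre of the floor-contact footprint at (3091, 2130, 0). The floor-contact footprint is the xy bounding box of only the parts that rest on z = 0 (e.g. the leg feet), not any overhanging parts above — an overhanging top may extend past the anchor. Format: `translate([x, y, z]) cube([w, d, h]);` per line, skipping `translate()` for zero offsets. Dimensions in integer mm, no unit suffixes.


translate([231, 190, 0]) cube([5720, 196, 2660]);
translate([231, 3874, 0]) cube([5720, 196, 2660]);
translate([231, 386, 0]) cube([196, 3488, 2660]);
translate([5755, 386, 0]) cube([196, 3488, 2660]);


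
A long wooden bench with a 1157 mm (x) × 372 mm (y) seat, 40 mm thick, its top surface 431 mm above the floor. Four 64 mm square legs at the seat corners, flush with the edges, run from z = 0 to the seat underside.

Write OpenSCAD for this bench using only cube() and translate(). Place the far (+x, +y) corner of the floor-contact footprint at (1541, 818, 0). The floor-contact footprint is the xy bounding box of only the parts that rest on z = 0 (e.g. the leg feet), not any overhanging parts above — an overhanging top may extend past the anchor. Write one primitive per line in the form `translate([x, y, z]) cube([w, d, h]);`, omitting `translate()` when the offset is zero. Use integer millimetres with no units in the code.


// leg_h = 431 − 40 = 391
translate([384, 446, 391]) cube([1157, 372, 40]);
translate([384, 446, 0]) cube([64, 64, 391]);
translate([384, 754, 0]) cube([64, 64, 391]);
translate([1477, 446, 0]) cube([64, 64, 391]);
translate([1477, 754, 0]) cube([64, 64, 391]);


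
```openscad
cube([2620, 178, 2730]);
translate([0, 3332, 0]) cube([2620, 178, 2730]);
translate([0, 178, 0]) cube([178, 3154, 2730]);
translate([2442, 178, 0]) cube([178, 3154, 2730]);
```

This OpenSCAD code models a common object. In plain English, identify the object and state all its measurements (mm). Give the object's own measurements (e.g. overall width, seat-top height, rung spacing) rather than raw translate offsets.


The wall frame of a small rectangular building: four walls, each 2730 mm tall and 178 mm thick, enclosing a footprint 2620 mm (x) by 3510 mm (y) outside-to-outside, with no floor or roof. The front and back walls (the −y and +y sides) span the full width; the two side walls fit between them.


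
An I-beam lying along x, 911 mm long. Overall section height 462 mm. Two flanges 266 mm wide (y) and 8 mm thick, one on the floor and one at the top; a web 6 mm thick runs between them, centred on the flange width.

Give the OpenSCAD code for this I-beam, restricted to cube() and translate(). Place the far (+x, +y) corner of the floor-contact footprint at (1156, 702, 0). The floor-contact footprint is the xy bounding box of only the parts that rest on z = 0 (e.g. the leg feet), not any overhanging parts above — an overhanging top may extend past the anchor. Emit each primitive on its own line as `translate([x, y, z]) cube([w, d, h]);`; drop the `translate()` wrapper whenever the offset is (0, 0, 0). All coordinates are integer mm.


translate([245, 436, 0]) cube([911, 266, 8]);
translate([245, 566, 8]) cube([911, 6, 446]);
translate([245, 436, 454]) cube([911, 266, 8]);


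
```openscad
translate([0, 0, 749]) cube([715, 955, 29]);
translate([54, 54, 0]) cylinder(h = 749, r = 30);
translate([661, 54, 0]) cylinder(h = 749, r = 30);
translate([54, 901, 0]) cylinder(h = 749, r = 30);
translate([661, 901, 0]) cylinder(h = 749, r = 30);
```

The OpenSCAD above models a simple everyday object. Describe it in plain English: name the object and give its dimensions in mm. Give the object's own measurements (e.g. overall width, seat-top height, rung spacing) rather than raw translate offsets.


A table: top 715 mm (x) × 955 mm (y), 29 mm thick, upper face at z = 778 mm, on four round legs of 60 mm diameter, each leg's bounding box inset 24 mm from the nearest pair of top edges from z = 0 to the bottom of the top.


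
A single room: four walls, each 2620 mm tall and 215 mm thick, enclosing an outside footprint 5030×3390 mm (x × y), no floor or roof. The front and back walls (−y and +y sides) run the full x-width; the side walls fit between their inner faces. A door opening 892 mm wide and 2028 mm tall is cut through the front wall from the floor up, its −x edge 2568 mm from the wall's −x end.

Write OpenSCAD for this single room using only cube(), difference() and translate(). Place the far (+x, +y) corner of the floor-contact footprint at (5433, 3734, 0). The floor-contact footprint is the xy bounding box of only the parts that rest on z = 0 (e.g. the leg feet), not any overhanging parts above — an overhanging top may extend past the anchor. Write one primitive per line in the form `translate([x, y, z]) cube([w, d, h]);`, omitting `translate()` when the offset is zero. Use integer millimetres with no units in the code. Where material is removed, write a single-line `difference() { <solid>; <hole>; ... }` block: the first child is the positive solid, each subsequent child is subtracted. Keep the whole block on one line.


difference() { translate([403, 344, 0]) cube([5030, 215, 2620]); translate([2971, 344, 0]) cube([892, 215, 2028]); }
translate([403, 3519, 0]) cube([5030, 215, 2620]);
translate([403, 559, 0]) cube([215, 2960, 2620]);
translate([5218, 559, 0]) cube([215, 2960, 2620]);


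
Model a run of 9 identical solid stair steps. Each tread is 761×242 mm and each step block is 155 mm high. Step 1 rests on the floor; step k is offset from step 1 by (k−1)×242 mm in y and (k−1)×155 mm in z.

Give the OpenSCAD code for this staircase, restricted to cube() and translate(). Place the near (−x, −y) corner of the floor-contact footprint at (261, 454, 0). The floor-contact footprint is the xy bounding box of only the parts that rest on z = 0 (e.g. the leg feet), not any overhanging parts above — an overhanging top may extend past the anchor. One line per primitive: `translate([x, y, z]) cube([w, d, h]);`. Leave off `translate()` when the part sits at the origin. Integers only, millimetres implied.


translate([261, 454, 0]) cube([761, 242, 155]);
translate([261, 696, 155]) cube([761, 242, 155]);
translate([261, 938, 310]) cube([761, 242, 155]);
translate([261, 1180, 465]) cube([761, 242, 155]);
translate([261, 1422, 620]) cube([761, 242, 155]);
translate([261, 1664, 775]) cube([761, 242, 155]);
translate([261, 1906, 930]) cube([761, 242, 155]);
translate([261, 2148, 1085]) cube([761, 242, 155]);
translate([261, 2390, 1240]) cube([761, 242, 155]);


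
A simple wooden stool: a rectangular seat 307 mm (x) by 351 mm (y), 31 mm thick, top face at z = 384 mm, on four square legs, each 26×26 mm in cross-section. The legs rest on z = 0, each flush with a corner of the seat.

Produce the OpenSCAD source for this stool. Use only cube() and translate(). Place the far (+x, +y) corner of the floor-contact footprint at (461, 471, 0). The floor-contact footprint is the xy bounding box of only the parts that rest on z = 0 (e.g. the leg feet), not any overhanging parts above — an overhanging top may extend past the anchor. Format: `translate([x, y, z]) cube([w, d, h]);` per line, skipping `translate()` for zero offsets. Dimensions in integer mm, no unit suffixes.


translate([154, 120, 353]) cube([307, 351, 31]);
translate([154, 120, 0]) cube([26, 26, 353]);
translate([435, 120, 0]) cube([26, 26, 353]);
translate([154, 445, 0]) cube([26, 26, 353]);
translate([435, 445, 0]) cube([26, 26, 353]);


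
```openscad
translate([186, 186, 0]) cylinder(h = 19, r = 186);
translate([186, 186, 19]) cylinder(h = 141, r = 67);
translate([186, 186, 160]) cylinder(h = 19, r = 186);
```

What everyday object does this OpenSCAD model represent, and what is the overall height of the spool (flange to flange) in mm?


A spool. The overall height is 179 mm.

Three coaxial cylinders, large–small–large — a spool. Two 19 mm flanges and a 141 mm core give 19 + 141 + 19 = 179 mm.


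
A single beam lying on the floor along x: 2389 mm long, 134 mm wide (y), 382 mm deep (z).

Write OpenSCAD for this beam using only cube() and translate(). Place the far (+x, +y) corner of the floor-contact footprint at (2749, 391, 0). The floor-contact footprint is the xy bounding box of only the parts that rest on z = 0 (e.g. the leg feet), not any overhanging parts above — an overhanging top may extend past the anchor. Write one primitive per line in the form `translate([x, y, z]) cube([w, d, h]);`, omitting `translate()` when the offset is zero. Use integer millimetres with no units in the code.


translate([360, 257, 0]) cube([2389, 134, 382]);


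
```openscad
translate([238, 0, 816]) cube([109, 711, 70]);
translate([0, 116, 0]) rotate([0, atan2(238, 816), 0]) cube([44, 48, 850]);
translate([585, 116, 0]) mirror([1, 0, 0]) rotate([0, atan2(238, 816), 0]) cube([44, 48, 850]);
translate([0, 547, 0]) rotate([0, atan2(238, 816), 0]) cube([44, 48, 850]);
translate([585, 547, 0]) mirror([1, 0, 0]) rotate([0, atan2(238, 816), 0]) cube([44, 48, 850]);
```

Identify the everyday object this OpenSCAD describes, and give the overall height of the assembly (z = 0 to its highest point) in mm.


A sawhorse. The overall height is 886 mm.

A beam across two mirrored pairs of raked legs — a sawhorse. The beam's underside is at z = 816 (matching the legs' vertical rise in atan2(238, 816)) and the beam is 70 mm tall, so its top is at 816 + 70 = 886 mm. The raked legs top out at the beam's underside, so that is the highest point.


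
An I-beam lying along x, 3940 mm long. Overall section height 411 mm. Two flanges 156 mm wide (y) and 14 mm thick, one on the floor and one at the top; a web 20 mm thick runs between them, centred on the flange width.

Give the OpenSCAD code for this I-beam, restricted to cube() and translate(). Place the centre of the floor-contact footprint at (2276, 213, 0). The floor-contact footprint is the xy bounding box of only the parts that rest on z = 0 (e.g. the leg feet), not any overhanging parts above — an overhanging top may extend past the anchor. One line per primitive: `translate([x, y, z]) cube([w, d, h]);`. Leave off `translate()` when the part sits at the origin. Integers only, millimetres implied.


translate([306, 135, 0]) cube([3940, 156, 14]);
translate([306, 203, 14]) cube([3940, 20, 383]);
translate([306, 135, 397]) cube([3940, 156, 14]);


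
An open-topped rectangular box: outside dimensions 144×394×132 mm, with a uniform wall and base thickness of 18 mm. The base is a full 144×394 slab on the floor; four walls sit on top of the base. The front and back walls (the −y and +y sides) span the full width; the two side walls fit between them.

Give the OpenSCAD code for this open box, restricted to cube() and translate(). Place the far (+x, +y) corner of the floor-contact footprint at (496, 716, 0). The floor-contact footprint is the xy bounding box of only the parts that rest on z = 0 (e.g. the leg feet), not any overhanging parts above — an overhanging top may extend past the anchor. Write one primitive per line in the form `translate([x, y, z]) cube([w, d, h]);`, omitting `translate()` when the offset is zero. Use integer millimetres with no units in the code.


translate([352, 322, 0]) cube([144, 394, 18]);
translate([352, 322, 18]) cube([144, 18, 114]);
translate([352, 698, 18]) cube([144, 18, 114]);
translate([352, 340, 18]) cube([18, 358, 114]);
translate([478, 340, 18]) cube([18, 358, 114]);


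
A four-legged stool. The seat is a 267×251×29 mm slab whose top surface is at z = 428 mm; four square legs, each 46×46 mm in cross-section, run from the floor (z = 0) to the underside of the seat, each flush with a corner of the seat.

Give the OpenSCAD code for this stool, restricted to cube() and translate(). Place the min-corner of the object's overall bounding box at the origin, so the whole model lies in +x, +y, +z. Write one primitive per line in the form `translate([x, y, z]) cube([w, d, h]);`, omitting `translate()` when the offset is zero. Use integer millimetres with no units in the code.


translate([0, 0, 399]) cube([267, 251, 29]);
cube([46, 46, 399]);
translate([221, 0, 0]) cube([46, 46, 399]);
translate([0, 205, 0]) cube([46, 46, 399]);
translate([221, 205, 0]) cube([46, 46, 399]);


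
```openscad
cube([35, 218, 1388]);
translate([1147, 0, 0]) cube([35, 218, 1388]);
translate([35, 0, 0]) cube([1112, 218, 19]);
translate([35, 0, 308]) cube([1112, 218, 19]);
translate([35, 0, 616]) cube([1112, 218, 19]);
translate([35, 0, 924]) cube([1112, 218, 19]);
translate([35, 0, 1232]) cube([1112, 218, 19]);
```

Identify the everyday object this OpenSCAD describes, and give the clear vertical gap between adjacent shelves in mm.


A bookshelf. The clear shelf gap is 289 mm.

Two tall side panels with 5 horizontal boards between them — a bookshelf. The first two shelf undersides are at z = 0 and z = 308; with shelf thickness 19, the clear gap is 308 − 0 − 19 = 289 mm.


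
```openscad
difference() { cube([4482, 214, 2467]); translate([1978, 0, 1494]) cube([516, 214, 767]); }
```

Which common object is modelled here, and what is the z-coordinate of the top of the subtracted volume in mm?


A wall with a window opening. The window head height is 2261 mm.

A wall with a rectangular opening subtracted — a window. Sill at z = 1494, opening 767 mm tall, so the head is at 1494 + 767 = 2261 mm.


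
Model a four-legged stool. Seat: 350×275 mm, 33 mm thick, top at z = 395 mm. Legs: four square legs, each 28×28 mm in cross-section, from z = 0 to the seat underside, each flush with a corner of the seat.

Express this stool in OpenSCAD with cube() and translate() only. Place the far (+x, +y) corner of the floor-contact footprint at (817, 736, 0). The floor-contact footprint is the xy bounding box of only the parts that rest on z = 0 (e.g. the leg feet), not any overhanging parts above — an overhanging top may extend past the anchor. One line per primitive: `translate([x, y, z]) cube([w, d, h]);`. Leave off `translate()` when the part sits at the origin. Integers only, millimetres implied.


// leg_h = 395 - 33 = 362
translate([467, 461, 362]) cube([350, 275, 33]);
translate([467, 461, 0]) cube([28, 28, 362]);
translate([789, 461, 0]) cube([28, 28, 362]);
translate([467, 708, 0]) cube([28, 28, 362]);
translate([789, 708, 0]) cube([28, 28, 362]);


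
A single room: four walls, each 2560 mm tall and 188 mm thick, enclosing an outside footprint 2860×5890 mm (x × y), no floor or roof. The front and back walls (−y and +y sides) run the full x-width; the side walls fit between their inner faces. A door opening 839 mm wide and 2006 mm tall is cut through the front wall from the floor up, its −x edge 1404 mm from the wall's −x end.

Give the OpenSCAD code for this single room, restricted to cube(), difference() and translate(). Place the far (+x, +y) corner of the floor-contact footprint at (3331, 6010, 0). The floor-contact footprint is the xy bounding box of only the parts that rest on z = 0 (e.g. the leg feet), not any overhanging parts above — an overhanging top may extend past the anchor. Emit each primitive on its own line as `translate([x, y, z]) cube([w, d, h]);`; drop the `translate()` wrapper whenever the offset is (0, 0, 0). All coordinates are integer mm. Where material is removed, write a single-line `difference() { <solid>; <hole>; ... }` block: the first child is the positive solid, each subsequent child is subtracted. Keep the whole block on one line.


difference() { translate([471, 120, 0]) cube([2860, 188, 2560]); translate([1875, 120, 0]) cube([839, 188, 2006]); }
translate([471, 5822, 0]) cube([2860, 188, 2560]);
translate([471, 308, 0]) cube([188, 5514, 2560]);
translate([3143, 308, 0]) cube([188, 5514, 2560]);


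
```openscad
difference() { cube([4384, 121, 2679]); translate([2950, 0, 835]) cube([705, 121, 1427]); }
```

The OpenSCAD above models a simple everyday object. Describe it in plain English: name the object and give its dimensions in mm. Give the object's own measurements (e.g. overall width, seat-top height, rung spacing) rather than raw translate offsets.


A wall 4384 mm long (x), 121 mm thick (y), 2679 mm tall, with a rectangular window opening cut through it. The opening is 705 mm wide and 1427 mm tall; its sill is at z = 835 mm and its near (−x) edge is 2950 mm from the wall's −x end. The opening passes through the full wall thickness.


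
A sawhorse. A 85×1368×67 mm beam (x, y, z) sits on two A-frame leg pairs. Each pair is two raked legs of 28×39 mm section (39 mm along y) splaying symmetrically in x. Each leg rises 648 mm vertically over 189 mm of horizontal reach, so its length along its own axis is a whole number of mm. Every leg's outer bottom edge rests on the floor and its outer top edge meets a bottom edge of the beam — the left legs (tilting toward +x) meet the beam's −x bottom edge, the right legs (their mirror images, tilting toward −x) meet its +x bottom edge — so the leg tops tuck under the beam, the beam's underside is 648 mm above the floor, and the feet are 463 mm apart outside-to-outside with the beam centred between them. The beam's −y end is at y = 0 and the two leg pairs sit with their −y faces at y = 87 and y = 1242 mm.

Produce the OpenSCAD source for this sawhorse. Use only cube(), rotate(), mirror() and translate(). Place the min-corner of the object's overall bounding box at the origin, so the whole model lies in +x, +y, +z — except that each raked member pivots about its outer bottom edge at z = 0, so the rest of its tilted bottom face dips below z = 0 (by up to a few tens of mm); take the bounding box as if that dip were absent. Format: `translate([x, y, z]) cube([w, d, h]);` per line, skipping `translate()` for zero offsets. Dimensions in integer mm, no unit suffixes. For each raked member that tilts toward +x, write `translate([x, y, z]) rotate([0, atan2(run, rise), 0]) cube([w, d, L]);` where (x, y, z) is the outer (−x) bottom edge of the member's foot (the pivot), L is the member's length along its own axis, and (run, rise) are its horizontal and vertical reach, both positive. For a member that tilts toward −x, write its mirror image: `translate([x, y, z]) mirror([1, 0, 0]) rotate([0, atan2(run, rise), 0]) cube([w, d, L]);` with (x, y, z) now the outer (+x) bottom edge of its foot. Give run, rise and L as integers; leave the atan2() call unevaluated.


translate([189, 0, 648]) cube([85, 1368, 67]);
translate([0, 87, 0]) rotate([0, atan2(189, 648), 0]) cube([28, 39, 675]);
translate([463, 87, 0]) mirror([1, 0, 0]) rotate([0, atan2(189, 648), 0]) cube([28, 39, 675]);
translate([0, 1242, 0]) rotate([0, atan2(189, 648), 0]) cube([28, 39, 675]);
translate([463, 1242, 0]) mirror([1, 0, 0]) rotate([0, atan2(189, 648), 0]) cube([28, 39, 675]);


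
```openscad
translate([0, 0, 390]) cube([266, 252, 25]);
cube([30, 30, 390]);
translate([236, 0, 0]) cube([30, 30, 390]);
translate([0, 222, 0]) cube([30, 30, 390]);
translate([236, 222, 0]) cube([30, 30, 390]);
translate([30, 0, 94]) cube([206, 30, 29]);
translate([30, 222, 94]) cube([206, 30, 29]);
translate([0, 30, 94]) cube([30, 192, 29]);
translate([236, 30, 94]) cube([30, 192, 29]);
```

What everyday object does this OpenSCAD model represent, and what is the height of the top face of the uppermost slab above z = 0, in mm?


A stool. The seat height is 415 mm.

A 266×252×25 slab at z = 390 on four corner posts — a stool. The seat top is 390 + 25 = 415 mm.


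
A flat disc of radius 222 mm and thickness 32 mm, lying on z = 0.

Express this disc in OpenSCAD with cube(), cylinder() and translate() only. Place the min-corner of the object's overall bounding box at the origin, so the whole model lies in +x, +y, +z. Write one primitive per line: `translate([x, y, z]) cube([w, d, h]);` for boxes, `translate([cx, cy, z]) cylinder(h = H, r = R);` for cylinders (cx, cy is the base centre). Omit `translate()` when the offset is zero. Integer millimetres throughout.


translate([222, 222, 0]) cylinder(h = 32, r = 222);


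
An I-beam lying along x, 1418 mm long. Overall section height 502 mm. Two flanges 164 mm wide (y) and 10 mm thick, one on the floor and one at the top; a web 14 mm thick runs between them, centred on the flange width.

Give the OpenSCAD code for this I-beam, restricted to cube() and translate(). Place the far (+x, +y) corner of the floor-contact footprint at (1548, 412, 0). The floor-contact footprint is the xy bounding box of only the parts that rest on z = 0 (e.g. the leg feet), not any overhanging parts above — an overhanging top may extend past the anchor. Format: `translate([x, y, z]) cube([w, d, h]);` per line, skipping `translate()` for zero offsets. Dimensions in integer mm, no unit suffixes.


translate([130, 248, 0]) cube([1418, 164, 10]);
translate([130, 323, 10]) cube([1418, 14, 482]);
translate([130, 248, 492]) cube([1418, 164, 10]);


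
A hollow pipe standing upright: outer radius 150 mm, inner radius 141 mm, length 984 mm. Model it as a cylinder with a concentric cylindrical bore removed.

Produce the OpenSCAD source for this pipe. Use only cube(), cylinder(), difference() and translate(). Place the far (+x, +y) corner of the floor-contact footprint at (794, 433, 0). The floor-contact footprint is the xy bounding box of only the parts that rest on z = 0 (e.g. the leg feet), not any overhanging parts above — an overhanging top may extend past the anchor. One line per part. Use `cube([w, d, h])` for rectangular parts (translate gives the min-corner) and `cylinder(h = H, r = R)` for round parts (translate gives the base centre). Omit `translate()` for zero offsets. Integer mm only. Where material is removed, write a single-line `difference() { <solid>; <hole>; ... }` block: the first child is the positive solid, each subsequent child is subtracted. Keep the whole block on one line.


difference() { translate([644, 283, 0]) cylinder(h = 984, r = 150); translate([644, 283, 0]) cylinder(h = 984, r = 141); }


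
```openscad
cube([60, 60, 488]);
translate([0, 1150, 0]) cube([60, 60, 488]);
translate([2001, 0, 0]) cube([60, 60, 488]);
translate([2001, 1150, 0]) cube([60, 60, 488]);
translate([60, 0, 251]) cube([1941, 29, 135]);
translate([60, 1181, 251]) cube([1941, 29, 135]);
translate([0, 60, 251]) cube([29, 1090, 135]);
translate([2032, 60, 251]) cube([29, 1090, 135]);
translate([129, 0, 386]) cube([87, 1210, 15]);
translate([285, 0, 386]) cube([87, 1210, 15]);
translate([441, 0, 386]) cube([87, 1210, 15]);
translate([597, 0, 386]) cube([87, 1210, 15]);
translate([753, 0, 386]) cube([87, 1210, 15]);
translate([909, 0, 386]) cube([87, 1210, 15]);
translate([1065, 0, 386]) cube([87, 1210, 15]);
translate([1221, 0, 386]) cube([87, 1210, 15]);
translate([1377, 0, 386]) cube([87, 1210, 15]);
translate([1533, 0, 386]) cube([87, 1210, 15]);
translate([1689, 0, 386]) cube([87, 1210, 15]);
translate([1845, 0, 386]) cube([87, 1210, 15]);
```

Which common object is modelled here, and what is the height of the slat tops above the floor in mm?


A bed frame. The slat-top height is 401 mm.

Four posts, four rails, and a row of slats — a bed frame. Slats sit on the rails at z = 251 + 135 = 386; with slat thickness 15, the top is 401 mm.


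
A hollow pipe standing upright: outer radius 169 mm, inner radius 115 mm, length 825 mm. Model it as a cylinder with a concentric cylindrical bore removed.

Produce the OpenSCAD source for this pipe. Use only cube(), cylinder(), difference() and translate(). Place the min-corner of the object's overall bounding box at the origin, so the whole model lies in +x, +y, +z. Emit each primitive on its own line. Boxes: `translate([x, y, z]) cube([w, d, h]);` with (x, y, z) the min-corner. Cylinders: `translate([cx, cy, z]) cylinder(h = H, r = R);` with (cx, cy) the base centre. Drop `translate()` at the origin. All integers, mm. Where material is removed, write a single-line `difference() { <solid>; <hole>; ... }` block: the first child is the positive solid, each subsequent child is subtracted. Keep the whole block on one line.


difference() { translate([169, 169, 0]) cylinder(h = 825, r = 169); translate([169, 169, 0]) cylinder(h = 825, r = 115); }


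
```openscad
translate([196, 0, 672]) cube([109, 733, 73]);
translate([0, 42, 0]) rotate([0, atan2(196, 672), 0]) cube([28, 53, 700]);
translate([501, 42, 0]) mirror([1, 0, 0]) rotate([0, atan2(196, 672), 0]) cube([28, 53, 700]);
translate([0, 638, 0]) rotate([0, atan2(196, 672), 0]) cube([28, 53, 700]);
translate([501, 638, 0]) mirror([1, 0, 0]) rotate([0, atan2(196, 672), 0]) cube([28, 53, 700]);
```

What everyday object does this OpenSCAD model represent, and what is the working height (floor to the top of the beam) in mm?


A sawhorse. The overall height is 745 mm.

A beam across two mirrored pairs of raked legs — a sawhorse. The beam's underside is at z = 672 (matching the legs' vertical rise in atan2(196, 672)) and the beam is 73 mm tall, so its top is at 672 + 73 = 745 mm. The raked legs top out at the beam's underside, so that is the highest point.
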